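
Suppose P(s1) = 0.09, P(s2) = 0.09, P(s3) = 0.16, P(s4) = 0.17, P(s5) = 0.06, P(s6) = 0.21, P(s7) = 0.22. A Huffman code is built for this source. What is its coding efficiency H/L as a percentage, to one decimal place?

98.5%

Entropy H = −Σ p log₂ p ≈ 2.6798 bits.
Huffman merges: 3/50+9/100→3/20; 9/100+3/20→6/25; 4/25+17/100→33/100; 21/100+11/50→43/100; 6/25+33/100→57/100; 43/100+57/100→1. L = 68/25 ≈ 2.7200.
Efficiency = H/L = 2.6798/2.7200 = 98.5%.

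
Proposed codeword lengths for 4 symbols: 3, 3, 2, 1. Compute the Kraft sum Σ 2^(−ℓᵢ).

1

With common denominator 2^3 = 8: Σ 2^(−ℓᵢ) = 1/8 + 1/8 + 2/8 + 4/8 = 8/8 = 1.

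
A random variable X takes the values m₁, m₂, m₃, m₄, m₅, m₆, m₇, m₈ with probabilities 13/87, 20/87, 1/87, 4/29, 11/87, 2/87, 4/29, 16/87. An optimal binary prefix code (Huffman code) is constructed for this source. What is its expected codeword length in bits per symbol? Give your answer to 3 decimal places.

2.782 bits/symbol

Repeatedly combine the two least-probable nodes; the expected code length is the sum of the merged weights.
merge 1/87 + 2/87 → 1/29
merge 1/29 + 11/87 → 14/87
merge 4/29 + 4/29 → 8/29
merge 13/87 + 14/87 → 9/29
merge 16/87 + 20/87 → 12/29
merge 8/29 + 9/29 → 17/29
merge 12/29 + 17/29 → 1
L = 1/29 + 14/87 + 8/29 + 9/29 + 12/29 + 17/29 + 1 = 242/87 ≈ 2.782 bits/symbol.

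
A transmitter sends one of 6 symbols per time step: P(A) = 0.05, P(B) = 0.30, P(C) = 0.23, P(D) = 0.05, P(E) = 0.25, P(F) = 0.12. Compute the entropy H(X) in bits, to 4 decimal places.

H = −Σ pᵢ log₂ pᵢ.
−0.05·log₂(0.05) = 0.2161
−0.30·log₂(0.30) = 0.5211
−0.23·log₂(0.23) = 0.4877
−0.05·log₂(0.05) = 0.2161
−0.25·log₂(0.25) = 0.5000
−0.12·log₂(0.12) = 0.3671
Sum ≈ 2.3080 → 2.3080 bits.

2.3080 bits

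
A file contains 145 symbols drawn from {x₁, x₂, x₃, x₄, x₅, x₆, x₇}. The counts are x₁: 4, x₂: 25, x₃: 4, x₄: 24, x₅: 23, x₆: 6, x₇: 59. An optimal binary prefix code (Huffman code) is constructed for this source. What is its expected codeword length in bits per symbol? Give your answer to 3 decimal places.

Probabilities are the counts divided by 145.
Repeatedly combine the two least-probable nodes; the expected code length is the sum of the merged weights.
merge 4/145 + 4/145 → 8/145
merge 6/145 + 8/145 → 14/145
merge 14/145 + 23/145 → 37/145
merge 24/145 + 5/29 → 49/145
merge 37/145 + 49/145 → 86/145
merge 59/145 + 86/145 → 1
L = 8/145 + 14/145 + 37/145 + 49/145 + 86/145 + 1 = 339/145 ≈ 2.338 bits/symbol.

2.338 bits/symbol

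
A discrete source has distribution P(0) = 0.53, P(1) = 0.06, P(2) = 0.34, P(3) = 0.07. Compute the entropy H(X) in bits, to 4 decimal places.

1.5267 bits

H = −Σ pᵢ log₂ pᵢ.
−0.53·log₂(0.53) = 0.4854
−0.06·log₂(0.06) = 0.2435
−0.34·log₂(0.34) = 0.5292
−0.07·log₂(0.07) = 0.2686
Sum ≈ 1.5267 → 1.5267 bits.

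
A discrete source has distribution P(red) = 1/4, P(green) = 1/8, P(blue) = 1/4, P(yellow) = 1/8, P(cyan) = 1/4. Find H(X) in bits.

2.25 bits

Each probability is a power of 1/2, so log₂(1/p) is an integer.
H = Σ p·log₂(1/p) = 1/4·2 + 1/8·3 + 1/4·2 + 1/8·3 + 1/4·2 = 2.25 bits.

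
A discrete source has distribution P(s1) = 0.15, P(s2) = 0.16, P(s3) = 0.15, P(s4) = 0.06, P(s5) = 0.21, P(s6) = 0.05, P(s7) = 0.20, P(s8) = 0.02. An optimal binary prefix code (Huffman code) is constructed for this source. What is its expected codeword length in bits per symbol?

2.79 bits/symbol

Repeatedly combine the two least-probable nodes; the expected code length is the sum of the merged weights.
merge 1/50 + 1/20 → 7/100
merge 3/50 + 7/100 → 13/100
merge 13/100 + 3/20 → 7/25
merge 3/20 + 4/25 → 31/100
merge 1/5 + 21/100 → 41/100
merge 7/25 + 31/100 → 59/100
merge 41/100 + 59/100 → 1
L = 7/100 + 13/100 + 7/25 + 31/100 + 41/100 + 59/100 + 1 = 279/100 = 2.79 bits/symbol.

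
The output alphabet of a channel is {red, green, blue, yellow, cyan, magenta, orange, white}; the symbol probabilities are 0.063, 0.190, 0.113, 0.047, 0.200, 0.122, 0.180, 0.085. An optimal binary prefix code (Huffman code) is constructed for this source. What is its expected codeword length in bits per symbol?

2.91 bits/symbol

Repeatedly combine the two least-probable nodes; the expected code length is the sum of the merged weights.
merge 47/1000 + 63/1000 → 11/100
merge 17/200 + 11/100 → 39/200
merge 113/1000 + 61/500 → 47/200
merge 9/50 + 19/100 → 37/100
merge 39/200 + 1/5 → 79/200
merge 47/200 + 37/100 → 121/200
merge 79/200 + 121/200 → 1
L = 11/100 + 39/200 + 47/200 + 37/100 + 79/200 + 121/200 + 1 = 291/100 = 2.91 bits/symbol.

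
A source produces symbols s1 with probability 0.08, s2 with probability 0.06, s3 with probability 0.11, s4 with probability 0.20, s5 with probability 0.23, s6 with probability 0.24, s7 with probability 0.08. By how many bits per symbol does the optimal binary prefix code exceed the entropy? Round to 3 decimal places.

Entropy H = −Σ p log₂ p ≈ 2.6230 bits.
Huffman merges: 3/50+2/25→7/50; 2/25+11/100→19/100; 7/50+19/100→33/100; 1/5+23/100→43/100; 6/25+33/100→57/100; 43/100+57/100→1. L = 133/50 ≈ 2.6600.
L − H = 2.6600 − 2.6230 = 0.037 bits.

0.037 bits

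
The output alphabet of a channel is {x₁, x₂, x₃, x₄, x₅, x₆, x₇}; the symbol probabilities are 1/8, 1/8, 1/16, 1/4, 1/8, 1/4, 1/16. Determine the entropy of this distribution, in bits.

Each probability is a power of 1/2, so log₂(1/p) is an integer.
H = Σ p·log₂(1/p) = 1/8·3 + 1/8·3 + 1/16·4 + 1/4·2 + 1/8·3 + 1/4·2 + 1/16·4 = 2.625 bits.

2.625 bits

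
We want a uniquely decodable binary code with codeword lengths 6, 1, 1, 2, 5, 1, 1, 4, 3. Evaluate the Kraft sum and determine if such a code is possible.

2.484375; no

With common denominator 2^6 = 64: Σ 2^(−ℓᵢ) = 1/64 + 32/64 + 32/64 + 16/64 + 2/64 + 32/64 + 32/64 + 4/64 + 8/64 = 159/64 = 2.484375.
Kraft's inequality requires Σ ≤ 1; here Σ = 2.484375 > 1, so no such prefix code exists.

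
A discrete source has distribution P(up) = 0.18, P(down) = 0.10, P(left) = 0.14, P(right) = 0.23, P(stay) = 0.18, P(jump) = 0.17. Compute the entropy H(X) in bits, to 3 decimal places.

H = −Σ pᵢ log₂ pᵢ.
−0.18·log₂(0.18) = 0.4453
−0.10·log₂(0.10) = 0.3322
−0.14·log₂(0.14) = 0.3971
−0.23·log₂(0.23) = 0.4877
−0.18·log₂(0.18) = 0.4453
−0.17·log₂(0.17) = 0.4346
Sum ≈ 2.5422 → 2.542 bits.

2.542 bits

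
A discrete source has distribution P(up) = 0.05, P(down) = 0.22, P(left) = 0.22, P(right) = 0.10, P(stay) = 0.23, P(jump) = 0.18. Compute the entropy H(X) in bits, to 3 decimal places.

2.442 bits

H = −Σ pᵢ log₂ pᵢ.
−0.05·log₂(0.05) = 0.2161
−0.22·log₂(0.22) = 0.4806
−0.22·log₂(0.22) = 0.4806
−0.10·log₂(0.10) = 0.3322
−0.23·log₂(0.23) = 0.4877
−0.18·log₂(0.18) = 0.4453
Sum ≈ 2.4424 → 2.442 bits.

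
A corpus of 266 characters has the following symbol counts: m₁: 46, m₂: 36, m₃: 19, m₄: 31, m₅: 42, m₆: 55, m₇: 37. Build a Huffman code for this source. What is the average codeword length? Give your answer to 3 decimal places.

2.793 bits/symbol

Probabilities are the counts divided by 266.
Repeatedly combine the two least-probable nodes; the expected code length is the sum of the merged weights.
merge 1/14 + 31/266 → 25/133
merge 18/133 + 37/266 → 73/266
merge 3/19 + 23/133 → 44/133
merge 25/133 + 55/266 → 15/38
merge 73/266 + 44/133 → 23/38
merge 15/38 + 23/38 → 1
L = 25/133 + 73/266 + 44/133 + 15/38 + 23/38 + 1 = 743/266 ≈ 2.793 bits/symbol.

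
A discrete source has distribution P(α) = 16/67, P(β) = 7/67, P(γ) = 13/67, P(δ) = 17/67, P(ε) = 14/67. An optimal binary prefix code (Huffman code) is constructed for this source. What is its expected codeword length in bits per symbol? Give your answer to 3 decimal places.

2.299 bits/symbol

Repeatedly combine the two least-probable nodes; the expected code length is the sum of the merged weights.
merge 7/67 + 13/67 → 20/67
merge 14/67 + 16/67 → 30/67
merge 17/67 + 20/67 → 37/67
merge 30/67 + 37/67 → 1
L = 20/67 + 30/67 + 37/67 + 1 = 154/67 ≈ 2.299 bits/symbol.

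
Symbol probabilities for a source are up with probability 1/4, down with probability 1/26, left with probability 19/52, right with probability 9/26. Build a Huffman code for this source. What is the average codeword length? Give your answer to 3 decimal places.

Repeatedly combine the two least-probable nodes; the expected code length is the sum of the merged weights.
merge 1/26 + 1/4 → 15/52
merge 15/52 + 9/26 → 33/52
merge 19/52 + 33/52 → 1
L = 15/52 + 33/52 + 1 = 25/13 ≈ 1.923 bits/symbol.

1.923 bits/symbol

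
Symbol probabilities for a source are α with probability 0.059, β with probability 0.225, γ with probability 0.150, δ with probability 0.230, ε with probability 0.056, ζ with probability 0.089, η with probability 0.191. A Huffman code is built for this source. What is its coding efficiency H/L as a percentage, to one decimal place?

Entropy H = −Σ p log₂ p ≈ 2.6230 bits.
Huffman merges: 7/125+59/1000→23/200; 89/1000+23/200→51/250; 3/20+191/1000→341/1000; 51/250+9/40→429/1000; 23/100+341/1000→571/1000; 429/1000+571/1000→1. L = 133/50 ≈ 2.6600.
Efficiency = H/L = 2.6230/2.6600 = 98.6%.

98.6%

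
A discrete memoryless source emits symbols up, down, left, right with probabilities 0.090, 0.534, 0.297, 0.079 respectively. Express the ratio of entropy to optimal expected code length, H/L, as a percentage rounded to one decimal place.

98.2%

Entropy H = −Σ p log₂ p ≈ 1.6055 bits.
Huffman merges: 79/1000+9/100→169/1000; 169/1000+297/1000→233/500; 233/500+267/500→1. L = 327/200 ≈ 1.6350.
Efficiency = H/L = 1.6055/1.6350 = 98.2%.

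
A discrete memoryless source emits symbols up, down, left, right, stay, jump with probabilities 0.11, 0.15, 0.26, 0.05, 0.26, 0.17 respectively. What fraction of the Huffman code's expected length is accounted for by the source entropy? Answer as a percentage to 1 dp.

98.1%

Entropy H = −Σ p log₂ p ≈ 2.4221 bits.
Huffman merges: 1/20+11/100→4/25; 3/20+4/25→31/100; 17/100+13/50→43/100; 13/50+31/100→57/100; 43/100+57/100→1. L = 247/100 ≈ 2.4700.
Efficiency = H/L = 2.4221/2.4700 = 98.1%.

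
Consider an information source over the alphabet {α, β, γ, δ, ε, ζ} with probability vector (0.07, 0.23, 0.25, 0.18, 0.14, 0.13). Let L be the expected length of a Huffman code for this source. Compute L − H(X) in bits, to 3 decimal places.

0.039 bits

Entropy H = −Σ p log₂ p ≈ 2.4813 bits.
Huffman merges: 7/100+13/100→1/5; 7/50+9/50→8/25; 1/5+23/100→43/100; 1/4+8/25→57/100; 43/100+57/100→1. L = 63/25 ≈ 2.5200.
L − H = 2.5200 − 2.4813 = 0.039 bits.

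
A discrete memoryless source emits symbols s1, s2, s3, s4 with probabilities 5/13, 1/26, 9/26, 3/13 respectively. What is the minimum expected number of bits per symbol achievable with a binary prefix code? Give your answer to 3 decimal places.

1.885 bits/symbol

Repeatedly combine the two least-probable nodes; the expected code length is the sum of the merged weights.
merge 1/26 + 3/13 → 7/26
merge 7/26 + 9/26 → 8/13
merge 5/13 + 8/13 → 1
L = 7/26 + 8/13 + 1 = 49/26 ≈ 1.885 bits/symbol.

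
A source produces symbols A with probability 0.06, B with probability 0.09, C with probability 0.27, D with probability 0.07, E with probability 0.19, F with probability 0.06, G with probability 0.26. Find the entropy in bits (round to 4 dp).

H = −Σ pᵢ log₂ pᵢ.
−0.06·log₂(0.06) = 0.2435
−0.09·log₂(0.09) = 0.3127
−0.27·log₂(0.27) = 0.5100
−0.07·log₂(0.07) = 0.2686
−0.19·log₂(0.19) = 0.4552
−0.06·log₂(0.06) = 0.2435
−0.26·log₂(0.26) = 0.5053
Sum ≈ 2.5388 → 2.5388 bits.

2.5388 bits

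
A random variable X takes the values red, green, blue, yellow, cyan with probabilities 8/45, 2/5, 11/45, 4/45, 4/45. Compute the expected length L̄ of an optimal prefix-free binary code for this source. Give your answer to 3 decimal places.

Repeatedly combine the two least-probable nodes; the expected code length is the sum of the merged weights.
merge 4/45 + 4/45 → 8/45
merge 8/45 + 8/45 → 16/45
merge 11/45 + 16/45 → 3/5
merge 2/5 + 3/5 → 1
L = 8/45 + 16/45 + 3/5 + 1 = 32/15 ≈ 2.133 bits/symbol.

2.133 bits/symbol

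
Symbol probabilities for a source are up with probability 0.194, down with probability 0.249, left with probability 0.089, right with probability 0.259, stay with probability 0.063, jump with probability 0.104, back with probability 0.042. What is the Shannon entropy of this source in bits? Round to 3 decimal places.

H = −Σ pᵢ log₂ pᵢ.
−0.194·log₂(0.194) = 0.4590
−0.249·log₂(0.249) = 0.4994
−0.089·log₂(0.089) = 0.3106
−0.259·log₂(0.259) = 0.5048
−0.063·log₂(0.063) = 0.2513
−0.104·log₂(0.104) = 0.3396
−0.042·log₂(0.042) = 0.1921
Sum ≈ 2.5568 → 2.557 bits.

2.557 bits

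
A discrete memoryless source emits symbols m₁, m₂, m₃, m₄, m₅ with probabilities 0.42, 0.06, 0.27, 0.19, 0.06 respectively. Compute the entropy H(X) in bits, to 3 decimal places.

H = −Σ pᵢ log₂ pᵢ.
−0.42·log₂(0.42) = 0.5256
−0.06·log₂(0.06) = 0.2435
−0.27·log₂(0.27) = 0.5100
−0.19·log₂(0.19) = 0.4552
−0.06·log₂(0.06) = 0.2435
Sum ≈ 1.9780 → 1.978 bits.

1.978 bits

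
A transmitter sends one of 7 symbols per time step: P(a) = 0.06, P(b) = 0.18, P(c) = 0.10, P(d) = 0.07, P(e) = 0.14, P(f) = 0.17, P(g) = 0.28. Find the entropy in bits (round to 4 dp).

2.6355 bits

H = −Σ pᵢ log₂ pᵢ.
−0.06·log₂(0.06) = 0.2435
−0.18·log₂(0.18) = 0.4453
−0.10·log₂(0.10) = 0.3322
−0.07·log₂(0.07) = 0.2686
−0.14·log₂(0.14) = 0.3971
−0.17·log₂(0.17) = 0.4346
−0.28·log₂(0.28) = 0.5142
Sum ≈ 2.6355 → 2.6355 bits.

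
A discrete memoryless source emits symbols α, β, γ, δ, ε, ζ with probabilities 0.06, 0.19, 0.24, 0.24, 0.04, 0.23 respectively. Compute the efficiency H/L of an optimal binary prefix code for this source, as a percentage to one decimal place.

Entropy H = −Σ p log₂ p ≈ 2.3605 bits.
Huffman merges: 1/25+3/50→1/10; 1/10+19/100→29/100; 23/100+6/25→47/100; 6/25+29/100→53/100; 47/100+53/100→1. L = 239/100 ≈ 2.3900.
Efficiency = H/L = 2.3605/2.3900 = 98.8%.

98.8%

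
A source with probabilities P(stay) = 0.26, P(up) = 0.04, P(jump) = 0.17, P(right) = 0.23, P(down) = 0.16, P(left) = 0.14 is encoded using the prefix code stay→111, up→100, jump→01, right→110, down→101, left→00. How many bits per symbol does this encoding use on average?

2.69 bits/symbol

L̄ = Σ pᵢ·ℓᵢ = 0.26·3 + 0.04·3 + 0.17·2 + 0.23·3 + 0.16·3 + 0.14·2 = 2.69 bits/symbol.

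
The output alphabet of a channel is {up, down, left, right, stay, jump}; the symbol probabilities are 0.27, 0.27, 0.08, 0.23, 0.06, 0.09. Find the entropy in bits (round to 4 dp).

H = −Σ pᵢ log₂ pᵢ.
−0.27·log₂(0.27) = 0.5100
−0.27·log₂(0.27) = 0.5100
−0.08·log₂(0.08) = 0.2915
−0.23·log₂(0.23) = 0.4877
−0.06·log₂(0.06) = 0.2435
−0.09·log₂(0.09) = 0.3127
Sum ≈ 2.3554 → 2.3554 bits.

2.3554 bits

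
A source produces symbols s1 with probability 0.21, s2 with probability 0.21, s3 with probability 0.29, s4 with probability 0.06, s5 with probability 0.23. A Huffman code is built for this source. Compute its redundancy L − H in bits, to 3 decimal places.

Entropy H = −Σ p log₂ p ≈ 2.1948 bits.
Huffman merges: 3/50+21/100→27/100; 21/100+23/100→11/25; 27/100+29/100→14/25; 11/25+14/25→1. L = 227/100 ≈ 2.2700.
L − H = 2.2700 − 2.1948 = 0.075 bits.

0.075 bits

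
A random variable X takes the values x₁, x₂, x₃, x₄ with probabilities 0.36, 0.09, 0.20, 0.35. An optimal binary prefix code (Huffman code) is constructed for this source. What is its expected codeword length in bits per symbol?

1.93 bits/symbol

Repeatedly combine the two least-probable nodes; the expected code length is the sum of the merged weights.
merge 9/100 + 1/5 → 29/100
merge 29/100 + 7/20 → 16/25
merge 9/25 + 16/25 → 1
L = 29/100 + 16/25 + 1 = 193/100 = 1.93 bits/symbol.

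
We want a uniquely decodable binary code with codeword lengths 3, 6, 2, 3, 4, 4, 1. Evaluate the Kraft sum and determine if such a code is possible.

1.140625; no

With common denominator 2^6 = 64: Σ 2^(−ℓᵢ) = 8/64 + 1/64 + 16/64 + 8/64 + 4/64 + 4/64 + 32/64 = 73/64 = 1.140625.
Kraft's inequality requires Σ ≤ 1; here Σ = 1.140625 > 1, so no such prefix code exists.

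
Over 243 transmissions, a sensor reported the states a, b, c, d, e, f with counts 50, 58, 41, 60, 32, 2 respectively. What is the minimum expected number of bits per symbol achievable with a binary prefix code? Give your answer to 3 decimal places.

2.449 bits/symbol

Probabilities are the counts divided by 243.
Repeatedly combine the two least-probable nodes; the expected code length is the sum of the merged weights.
merge 2/243 + 32/243 → 34/243
merge 34/243 + 41/243 → 25/81
merge 50/243 + 58/243 → 4/9
merge 20/81 + 25/81 → 5/9
merge 4/9 + 5/9 → 1
L = 34/243 + 25/81 + 4/9 + 5/9 + 1 = 595/243 ≈ 2.449 bits/symbol.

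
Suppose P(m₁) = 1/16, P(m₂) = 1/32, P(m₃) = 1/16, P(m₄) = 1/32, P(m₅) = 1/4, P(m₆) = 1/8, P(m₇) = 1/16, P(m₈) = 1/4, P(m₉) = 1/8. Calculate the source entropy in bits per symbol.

2.8125 bits

Each probability is a power of 1/2, so log₂(1/p) is an integer.
H = Σ p·log₂(1/p) = 1/16·4 + 1/32·5 + 1/16·4 + 1/32·5 + 1/4·2 + 1/8·3 + 1/16·4 + 1/4·2 + 1/8·3 = 2.8125 bits.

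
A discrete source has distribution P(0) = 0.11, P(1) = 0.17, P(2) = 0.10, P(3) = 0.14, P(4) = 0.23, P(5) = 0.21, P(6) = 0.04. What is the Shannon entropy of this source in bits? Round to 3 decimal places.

H = −Σ pᵢ log₂ pᵢ.
−0.11·log₂(0.11) = 0.3503
−0.17·log₂(0.17) = 0.4346
−0.10·log₂(0.10) = 0.3322
−0.14·log₂(0.14) = 0.3971
−0.23·log₂(0.23) = 0.4877
−0.21·log₂(0.21) = 0.4728
−0.04·log₂(0.04) = 0.1858
Sum ≈ 2.6604 → 2.660 bits.

2.660 bits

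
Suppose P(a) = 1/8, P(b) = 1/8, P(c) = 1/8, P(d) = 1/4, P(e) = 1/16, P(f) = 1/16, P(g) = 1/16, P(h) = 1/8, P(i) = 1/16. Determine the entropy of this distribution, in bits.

Each probability is a power of 1/2, so log₂(1/p) is an integer.
H = Σ p·log₂(1/p) = 1/8·3 + 1/8·3 + 1/8·3 + 1/4·2 + 1/16·4 + 1/16·4 + 1/16·4 + 1/8·3 + 1/16·4 = 3 bits.

3 bits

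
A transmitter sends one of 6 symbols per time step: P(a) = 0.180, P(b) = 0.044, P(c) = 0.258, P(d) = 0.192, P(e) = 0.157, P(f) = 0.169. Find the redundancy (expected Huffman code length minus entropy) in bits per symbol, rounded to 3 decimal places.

Entropy H = −Σ p log₂ p ≈ 2.4578 bits.
Huffman merges: 11/250+157/1000→201/1000; 169/1000+9/50→349/1000; 24/125+201/1000→393/1000; 129/500+349/1000→607/1000; 393/1000+607/1000→1. L = 51/20 ≈ 2.5500.
L − H = 2.5500 − 2.4578 = 0.092 bits.

0.092 bits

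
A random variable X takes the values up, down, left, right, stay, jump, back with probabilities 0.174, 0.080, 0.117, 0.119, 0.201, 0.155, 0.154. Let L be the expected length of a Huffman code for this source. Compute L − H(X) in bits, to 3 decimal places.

0.043 bits

Entropy H = −Σ p log₂ p ≈ 2.7559 bits.
Huffman merges: 2/25+117/1000→197/1000; 119/1000+77/500→273/1000; 31/200+87/500→329/1000; 197/1000+201/1000→199/500; 273/1000+329/1000→301/500; 199/500+301/500→1. L = 2799/1000 ≈ 2.7990.
L − H = 2.7990 − 2.7559 = 0.043 bits.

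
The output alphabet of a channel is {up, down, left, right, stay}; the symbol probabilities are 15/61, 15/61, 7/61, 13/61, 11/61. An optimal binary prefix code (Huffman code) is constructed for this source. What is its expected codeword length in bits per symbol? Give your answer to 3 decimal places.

2.295 bits/symbol

Repeatedly combine the two least-probable nodes; the expected code length is the sum of the merged weights.
merge 7/61 + 11/61 → 18/61
merge 13/61 + 15/61 → 28/61
merge 15/61 + 18/61 → 33/61
merge 28/61 + 33/61 → 1
L = 18/61 + 28/61 + 33/61 + 1 = 140/61 ≈ 2.295 bits/symbol.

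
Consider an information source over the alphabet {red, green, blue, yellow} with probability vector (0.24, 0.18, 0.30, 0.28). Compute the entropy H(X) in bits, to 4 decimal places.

H = −Σ pᵢ log₂ pᵢ.
−0.24·log₂(0.24) = 0.4941
−0.18·log₂(0.18) = 0.4453
−0.30·log₂(0.30) = 0.5211
−0.28·log₂(0.28) = 0.5142
Sum ≈ 1.9748 → 1.9748 bits.

1.9748 bits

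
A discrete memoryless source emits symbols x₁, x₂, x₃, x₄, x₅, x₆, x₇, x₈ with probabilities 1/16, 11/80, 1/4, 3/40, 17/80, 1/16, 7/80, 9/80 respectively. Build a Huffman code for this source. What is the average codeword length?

Repeatedly combine the two least-probable nodes; the expected code length is the sum of the merged weights.
merge 1/16 + 1/16 → 1/8
merge 3/40 + 7/80 → 13/80
merge 9/80 + 1/8 → 19/80
merge 11/80 + 13/80 → 3/10
merge 17/80 + 19/80 → 9/20
merge 1/4 + 3/10 → 11/20
merge 9/20 + 11/20 → 1
L = 1/8 + 13/80 + 19/80 + 3/10 + 9/20 + 11/20 + 1 = 113/40 = 2.825 bits/symbol.

2.825 bits/symbol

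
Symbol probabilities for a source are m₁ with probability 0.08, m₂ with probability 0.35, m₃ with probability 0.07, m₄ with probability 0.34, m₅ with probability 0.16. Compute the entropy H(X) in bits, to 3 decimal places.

2.042 bits

H = −Σ pᵢ log₂ pᵢ.
−0.08·log₂(0.08) = 0.2915
−0.35·log₂(0.35) = 0.5301
−0.07·log₂(0.07) = 0.2686
−0.34·log₂(0.34) = 0.5292
−0.16·log₂(0.16) = 0.4230
Sum ≈ 2.0424 → 2.042 bits.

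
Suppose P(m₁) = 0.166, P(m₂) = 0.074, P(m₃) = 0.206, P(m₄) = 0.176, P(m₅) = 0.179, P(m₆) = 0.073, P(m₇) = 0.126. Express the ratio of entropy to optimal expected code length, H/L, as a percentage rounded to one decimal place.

98.3%

Entropy H = −Σ p log₂ p ≈ 2.7152 bits.
Huffman merges: 73/1000+37/500→147/1000; 63/500+147/1000→273/1000; 83/500+22/125→171/500; 179/1000+103/500→77/200; 273/1000+171/500→123/200; 77/200+123/200→1. L = 1381/500 ≈ 2.7620.
Efficiency = H/L = 2.7152/2.7620 = 98.3%.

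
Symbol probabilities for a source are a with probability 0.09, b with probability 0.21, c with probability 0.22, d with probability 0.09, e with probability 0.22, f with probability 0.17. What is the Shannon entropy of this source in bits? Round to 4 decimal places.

2.4939 bits

H = −Σ pᵢ log₂ pᵢ.
−0.09·log₂(0.09) = 0.3127
−0.21·log₂(0.21) = 0.4728
−0.22·log₂(0.22) = 0.4806
−0.09·log₂(0.09) = 0.3127
−0.22·log₂(0.22) = 0.4806
−0.17·log₂(0.17) = 0.4346
Sum ≈ 2.4939 → 2.4939 bits.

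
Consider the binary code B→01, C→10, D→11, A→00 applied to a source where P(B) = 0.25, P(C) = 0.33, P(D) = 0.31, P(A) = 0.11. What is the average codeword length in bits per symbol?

L̄ = Σ pᵢ·ℓᵢ = 0.25·2 + 0.33·2 + 0.31·2 + 0.11·2 = 2 bits/symbol.

2 bits/symbol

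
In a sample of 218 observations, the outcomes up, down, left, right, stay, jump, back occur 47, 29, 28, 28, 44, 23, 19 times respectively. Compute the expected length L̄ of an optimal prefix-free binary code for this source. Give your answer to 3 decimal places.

2.775 bits/symbol

Probabilities are the counts divided by 218.
Repeatedly combine the two least-probable nodes; the expected code length is the sum of the merged weights.
merge 19/218 + 23/218 → 21/109
merge 14/109 + 14/109 → 28/109
merge 29/218 + 21/109 → 71/218
merge 22/109 + 47/218 → 91/218
merge 28/109 + 71/218 → 127/218
merge 91/218 + 127/218 → 1
L = 21/109 + 28/109 + 71/218 + 91/218 + 127/218 + 1 = 605/218 ≈ 2.775 bits/symbol.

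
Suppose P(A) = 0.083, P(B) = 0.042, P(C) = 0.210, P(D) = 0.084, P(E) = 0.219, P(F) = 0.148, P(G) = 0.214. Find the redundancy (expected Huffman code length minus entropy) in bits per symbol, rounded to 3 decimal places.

0.064 bits

Entropy H = −Σ p log₂ p ≈ 2.6269 bits.
Huffman merges: 21/500+83/1000→1/8; 21/250+1/8→209/1000; 37/250+209/1000→357/1000; 21/100+107/500→53/125; 219/1000+357/1000→72/125; 53/125+72/125→1. L = 2691/1000 ≈ 2.6910.
L − H = 2.6910 − 2.6269 = 0.064 bits.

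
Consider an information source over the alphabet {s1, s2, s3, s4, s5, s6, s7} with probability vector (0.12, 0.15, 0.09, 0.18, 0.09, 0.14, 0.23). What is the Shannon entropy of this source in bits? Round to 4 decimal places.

H = −Σ pᵢ log₂ pᵢ.
−0.12·log₂(0.12) = 0.3671
−0.15·log₂(0.15) = 0.4105
−0.09·log₂(0.09) = 0.3127
−0.18·log₂(0.18) = 0.4453
−0.09·log₂(0.09) = 0.3127
−0.14·log₂(0.14) = 0.3971
−0.23·log₂(0.23) = 0.4877
Sum ≈ 2.7330 → 2.7330 bits.

2.7330 bits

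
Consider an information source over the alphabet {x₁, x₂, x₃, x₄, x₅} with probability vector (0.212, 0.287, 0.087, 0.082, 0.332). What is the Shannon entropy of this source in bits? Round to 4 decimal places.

H = −Σ pᵢ log₂ pᵢ.
−0.212·log₂(0.212) = 0.4744
−0.287·log₂(0.287) = 0.5169
−0.087·log₂(0.087) = 0.3065
−0.082·log₂(0.082) = 0.2959
−0.332·log₂(0.332) = 0.5281
Sum ≈ 2.1218 → 2.1218 bits.

2.1218 bits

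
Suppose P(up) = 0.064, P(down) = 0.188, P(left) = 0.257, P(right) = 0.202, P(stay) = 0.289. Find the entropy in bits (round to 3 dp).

2.195 bits

H = −Σ pᵢ log₂ pᵢ.
−0.064·log₂(0.064) = 0.2538
−0.188·log₂(0.188) = 0.4533
−0.257·log₂(0.257) = 0.5038
−0.202·log₂(0.202) = 0.4661
−0.289·log₂(0.289) = 0.5176
Sum ≈ 2.1946 → 2.195 bits.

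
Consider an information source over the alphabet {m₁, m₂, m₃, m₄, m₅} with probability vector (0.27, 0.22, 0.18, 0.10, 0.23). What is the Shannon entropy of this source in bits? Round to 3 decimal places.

2.256 bits

H = −Σ pᵢ log₂ pᵢ.
−0.27·log₂(0.27) = 0.5100
−0.22·log₂(0.22) = 0.4806
−0.18·log₂(0.18) = 0.4453
−0.10·log₂(0.10) = 0.3322
−0.23·log₂(0.23) = 0.4877
Sum ≈ 2.2558 → 2.256 bits.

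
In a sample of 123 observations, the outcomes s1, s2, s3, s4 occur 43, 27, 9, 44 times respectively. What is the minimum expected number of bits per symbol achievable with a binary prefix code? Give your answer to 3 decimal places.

Probabilities are the counts divided by 123.
Repeatedly combine the two least-probable nodes; the expected code length is the sum of the merged weights.
merge 3/41 + 9/41 → 12/41
merge 12/41 + 43/123 → 79/123
merge 44/123 + 79/123 → 1
L = 12/41 + 79/123 + 1 = 238/123 ≈ 1.935 bits/symbol.

1.935 bits/symbol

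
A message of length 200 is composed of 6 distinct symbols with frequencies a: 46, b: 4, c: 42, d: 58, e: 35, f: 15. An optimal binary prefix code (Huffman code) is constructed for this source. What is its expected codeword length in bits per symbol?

Probabilities are the counts divided by 200.
Repeatedly combine the two least-probable nodes; the expected code length is the sum of the merged weights.
merge 1/50 + 3/40 → 19/200
merge 19/200 + 7/40 → 27/100
merge 21/100 + 23/100 → 11/25
merge 27/100 + 29/100 → 14/25
merge 11/25 + 14/25 → 1
L = 19/200 + 27/100 + 11/25 + 14/25 + 1 = 473/200 = 2.365 bits/symbol.

2.365 bits/symbol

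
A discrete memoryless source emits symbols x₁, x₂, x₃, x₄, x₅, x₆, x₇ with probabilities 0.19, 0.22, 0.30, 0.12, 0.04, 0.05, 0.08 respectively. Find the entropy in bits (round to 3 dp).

2.517 bits

H = −Σ pᵢ log₂ pᵢ.
−0.19·log₂(0.19) = 0.4552
−0.22·log₂(0.22) = 0.4806
−0.30·log₂(0.30) = 0.5211
−0.12·log₂(0.12) = 0.3671
−0.04·log₂(0.04) = 0.1858
−0.05·log₂(0.05) = 0.2161
−0.08·log₂(0.08) = 0.2915
Sum ≈ 2.5173 → 2.517 bits.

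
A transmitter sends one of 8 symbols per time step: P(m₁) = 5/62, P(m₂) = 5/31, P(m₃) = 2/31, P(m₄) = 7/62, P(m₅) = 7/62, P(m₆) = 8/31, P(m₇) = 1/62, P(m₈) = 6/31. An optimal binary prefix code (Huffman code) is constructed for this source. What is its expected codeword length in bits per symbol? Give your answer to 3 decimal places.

2.790 bits/symbol

Repeatedly combine the two least-probable nodes; the expected code length is the sum of the merged weights.
merge 1/62 + 2/31 → 5/62
merge 5/62 + 5/62 → 5/31
merge 7/62 + 7/62 → 7/31
merge 5/31 + 5/31 → 10/31
merge 6/31 + 7/31 → 13/31
merge 8/31 + 10/31 → 18/31
merge 13/31 + 18/31 → 1
L = 5/62 + 5/31 + 7/31 + 10/31 + 13/31 + 18/31 + 1 = 173/62 ≈ 2.790 bits/symbol.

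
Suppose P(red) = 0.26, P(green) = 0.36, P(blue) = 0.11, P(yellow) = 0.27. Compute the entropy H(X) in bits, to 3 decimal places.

H = −Σ pᵢ log₂ pᵢ.
−0.26·log₂(0.26) = 0.5053
−0.36·log₂(0.36) = 0.5306
−0.11·log₂(0.11) = 0.3503
−0.27·log₂(0.27) = 0.5100
Sum ≈ 1.8962 → 1.896 bits.

1.896 bits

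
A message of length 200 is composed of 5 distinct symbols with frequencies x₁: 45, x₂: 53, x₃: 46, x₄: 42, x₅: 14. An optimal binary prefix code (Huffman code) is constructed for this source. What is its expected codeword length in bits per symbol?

2.28 bits/symbol

Probabilities are the counts divided by 200.
Repeatedly combine the two least-probable nodes; the expected code length is the sum of the merged weights.
merge 7/100 + 21/100 → 7/25
merge 9/40 + 23/100 → 91/200
merge 53/200 + 7/25 → 109/200
merge 91/200 + 109/200 → 1
L = 7/25 + 91/200 + 109/200 + 1 = 57/25 = 2.28 bits/symbol.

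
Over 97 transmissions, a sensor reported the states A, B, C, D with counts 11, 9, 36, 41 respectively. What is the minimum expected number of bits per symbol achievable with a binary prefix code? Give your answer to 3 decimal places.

1.784 bits/symbol

Probabilities are the counts divided by 97.
Repeatedly combine the two least-probable nodes; the expected code length is the sum of the merged weights.
merge 9/97 + 11/97 → 20/97
merge 20/97 + 36/97 → 56/97
merge 41/97 + 56/97 → 1
L = 20/97 + 56/97 + 1 = 173/97 ≈ 1.784 bits/symbol.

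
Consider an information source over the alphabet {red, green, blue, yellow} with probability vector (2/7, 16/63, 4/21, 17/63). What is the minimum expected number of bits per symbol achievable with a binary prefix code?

Repeatedly combine the two least-probable nodes; the expected code length is the sum of the merged weights.
merge 4/21 + 16/63 → 4/9
merge 17/63 + 2/7 → 5/9
merge 4/9 + 5/9 → 1
L = 4/9 + 5/9 + 1 = 2 bits/symbol.

2 bits/symbol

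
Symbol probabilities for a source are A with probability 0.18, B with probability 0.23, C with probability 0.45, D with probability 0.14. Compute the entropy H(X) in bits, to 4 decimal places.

1.8485 bits

H = −Σ pᵢ log₂ pᵢ.
−0.18·log₂(0.18) = 0.4453
−0.23·log₂(0.23) = 0.4877
−0.45·log₂(0.45) = 0.5184
−0.14·log₂(0.14) = 0.3971
Sum ≈ 1.8485 → 1.8485 bits.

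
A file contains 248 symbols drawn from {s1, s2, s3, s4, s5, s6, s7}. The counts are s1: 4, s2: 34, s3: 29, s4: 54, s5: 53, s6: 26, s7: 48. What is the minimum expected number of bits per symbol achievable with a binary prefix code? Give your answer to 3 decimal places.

Probabilities are the counts divided by 248.
Repeatedly combine the two least-probable nodes; the expected code length is the sum of the merged weights.
merge 1/62 + 13/124 → 15/124
merge 29/248 + 15/124 → 59/248
merge 17/124 + 6/31 → 41/124
merge 53/248 + 27/124 → 107/248
merge 59/248 + 41/124 → 141/248
merge 107/248 + 141/248 → 1
L = 15/124 + 59/248 + 41/124 + 107/248 + 141/248 + 1 = 667/248 ≈ 2.690 bits/symbol.

2.690 bits/symbol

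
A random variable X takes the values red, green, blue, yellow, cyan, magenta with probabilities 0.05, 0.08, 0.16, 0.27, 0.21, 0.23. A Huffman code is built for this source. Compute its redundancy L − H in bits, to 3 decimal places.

0.019 bits

Entropy H = −Σ p log₂ p ≈ 2.4011 bits.
Huffman merges: 1/20+2/25→13/100; 13/100+4/25→29/100; 21/100+23/100→11/25; 27/100+29/100→14/25; 11/25+14/25→1. L = 121/50 ≈ 2.4200.
L − H = 2.4200 − 2.4011 = 0.019 bits.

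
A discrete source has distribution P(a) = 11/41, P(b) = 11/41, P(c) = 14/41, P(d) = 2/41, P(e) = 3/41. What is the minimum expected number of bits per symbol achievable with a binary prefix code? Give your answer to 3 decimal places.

2.122 bits/symbol

Repeatedly combine the two least-probable nodes; the expected code length is the sum of the merged weights.
merge 2/41 + 3/41 → 5/41
merge 5/41 + 11/41 → 16/41
merge 11/41 + 14/41 → 25/41
merge 16/41 + 25/41 → 1
L = 5/41 + 16/41 + 25/41 + 1 = 87/41 ≈ 2.122 bits/symbol.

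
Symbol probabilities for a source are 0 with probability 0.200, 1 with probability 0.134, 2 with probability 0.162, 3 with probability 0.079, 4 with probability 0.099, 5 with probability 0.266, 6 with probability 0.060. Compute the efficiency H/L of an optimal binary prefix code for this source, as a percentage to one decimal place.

Entropy H = −Σ p log₂ p ≈ 2.6497 bits.
Huffman merges: 3/50+79/1000→139/1000; 99/1000+67/500→233/1000; 139/1000+81/500→301/1000; 1/5+233/1000→433/1000; 133/500+301/1000→567/1000; 433/1000+567/1000→1. L = 2673/1000 ≈ 2.6730.
Efficiency = H/L = 2.6497/2.6730 = 99.1%.

99.1%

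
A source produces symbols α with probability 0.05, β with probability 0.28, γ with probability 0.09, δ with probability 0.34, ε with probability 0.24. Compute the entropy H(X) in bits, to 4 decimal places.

2.0663 bits

H = −Σ pᵢ log₂ pᵢ.
−0.05·log₂(0.05) = 0.2161
−0.28·log₂(0.28) = 0.5142
−0.09·log₂(0.09) = 0.3127
−0.34·log₂(0.34) = 0.5292
−0.24·log₂(0.24) = 0.4941
Sum ≈ 2.0663 → 2.0663 bits.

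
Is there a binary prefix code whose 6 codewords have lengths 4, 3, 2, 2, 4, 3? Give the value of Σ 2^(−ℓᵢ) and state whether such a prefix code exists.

With common denominator 2^4 = 16: Σ 2^(−ℓᵢ) = 1/16 + 2/16 + 4/16 + 4/16 + 1/16 + 2/16 = 14/16 = 0.875.
Kraft's inequality requires Σ ≤ 1; here Σ = 0.875 ≤ 1, so such a prefix code exists.

0.875; yes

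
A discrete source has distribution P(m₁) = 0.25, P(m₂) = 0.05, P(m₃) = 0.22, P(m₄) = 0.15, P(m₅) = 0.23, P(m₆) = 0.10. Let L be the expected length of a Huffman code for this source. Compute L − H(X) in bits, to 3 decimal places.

0.023 bits

Entropy H = −Σ p log₂ p ≈ 2.4271 bits.
Huffman merges: 1/20+1/10→3/20; 3/20+3/20→3/10; 11/50+23/100→9/20; 1/4+3/10→11/20; 9/20+11/20→1. L = 49/20 ≈ 2.4500.
L − H = 2.4500 − 2.4271 = 0.023 bits.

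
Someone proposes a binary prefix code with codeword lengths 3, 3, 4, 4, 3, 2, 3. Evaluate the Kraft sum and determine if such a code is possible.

With common denominator 2^4 = 16: Σ 2^(−ℓᵢ) = 2/16 + 2/16 + 1/16 + 1/16 + 2/16 + 4/16 + 2/16 = 14/16 = 0.875.
Kraft's inequality requires Σ ≤ 1; here Σ = 0.875 ≤ 1, so such a prefix code exists.

0.875; yes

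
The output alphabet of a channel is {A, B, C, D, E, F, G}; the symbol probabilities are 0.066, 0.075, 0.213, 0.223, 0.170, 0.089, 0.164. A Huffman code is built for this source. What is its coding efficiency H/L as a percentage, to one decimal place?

98.7%

Entropy H = −Σ p log₂ p ≈ 2.6700 bits.
Huffman merges: 33/500+3/40→141/1000; 89/1000+141/1000→23/100; 41/250+17/100→167/500; 213/1000+223/1000→109/250; 23/100+167/500→141/250; 109/250+141/250→1. L = 541/200 ≈ 2.7050.
Efficiency = H/L = 2.6700/2.7050 = 98.7%.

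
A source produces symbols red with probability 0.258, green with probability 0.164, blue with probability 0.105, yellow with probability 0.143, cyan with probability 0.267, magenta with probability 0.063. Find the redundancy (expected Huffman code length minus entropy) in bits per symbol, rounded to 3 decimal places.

0.040 bits

Entropy H = −Σ p log₂ p ≈ 2.4346 bits.
Huffman merges: 63/1000+21/200→21/125; 143/1000+41/250→307/1000; 21/125+129/500→213/500; 267/1000+307/1000→287/500; 213/500+287/500→1. L = 99/40 ≈ 2.4750.
L − H = 2.4750 − 2.4346 = 0.040 bits.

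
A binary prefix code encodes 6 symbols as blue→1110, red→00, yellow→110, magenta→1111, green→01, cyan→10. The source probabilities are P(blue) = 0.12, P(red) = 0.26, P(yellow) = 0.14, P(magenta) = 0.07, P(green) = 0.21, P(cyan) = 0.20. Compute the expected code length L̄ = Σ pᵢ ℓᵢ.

L̄ = Σ pᵢ·ℓᵢ = 0.12·4 + 0.26·2 + 0.14·3 + 0.07·4 + 0.21·2 + 0.20·2 = 2.52 bits/symbol.

2.52 bits/symbol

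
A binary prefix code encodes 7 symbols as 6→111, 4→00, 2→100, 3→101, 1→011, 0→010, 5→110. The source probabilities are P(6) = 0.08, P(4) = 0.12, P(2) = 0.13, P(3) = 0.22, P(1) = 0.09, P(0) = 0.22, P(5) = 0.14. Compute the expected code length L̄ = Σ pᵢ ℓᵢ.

2.88 bits/symbol

L̄ = Σ pᵢ·ℓᵢ = 0.08·3 + 0.12·2 + 0.13·3 + 0.22·3 + 0.09·3 + 0.22·3 + 0.14·3 = 2.88 bits/symbol.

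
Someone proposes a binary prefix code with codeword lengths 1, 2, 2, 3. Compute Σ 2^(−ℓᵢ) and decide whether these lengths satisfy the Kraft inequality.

With common denominator 2^3 = 8: Σ 2^(−ℓᵢ) = 4/8 + 2/8 + 2/8 + 1/8 = 9/8 = 1.125.
Kraft's inequality requires Σ ≤ 1; here Σ = 1.125 > 1, so no such prefix code exists.

1.125; no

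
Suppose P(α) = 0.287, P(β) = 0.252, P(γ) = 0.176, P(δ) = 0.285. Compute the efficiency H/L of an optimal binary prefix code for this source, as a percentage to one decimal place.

98.8%

Entropy H = −Σ p log₂ p ≈ 1.9752 bits.
Huffman merges: 22/125+63/250→107/250; 57/200+287/1000→143/250; 107/250+143/250→1. L = 2 ≈ 2.0000.
Efficiency = H/L = 1.9752/2.0000 = 98.8%.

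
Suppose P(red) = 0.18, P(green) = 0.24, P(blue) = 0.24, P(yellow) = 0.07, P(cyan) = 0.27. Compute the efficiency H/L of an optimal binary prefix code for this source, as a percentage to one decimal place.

Entropy H = −Σ p log₂ p ≈ 2.2122 bits.
Huffman merges: 7/100+9/50→1/4; 6/25+6/25→12/25; 1/4+27/100→13/25; 12/25+13/25→1. L = 9/4 ≈ 2.2500.
Efficiency = H/L = 2.2122/2.2500 = 98.3%.

98.3%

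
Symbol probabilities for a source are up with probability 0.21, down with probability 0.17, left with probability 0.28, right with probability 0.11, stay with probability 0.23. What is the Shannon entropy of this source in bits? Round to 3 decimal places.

H = −Σ pᵢ log₂ pᵢ.
−0.21·log₂(0.21) = 0.4728
−0.17·log₂(0.17) = 0.4346
−0.28·log₂(0.28) = 0.5142
−0.11·log₂(0.11) = 0.3503
−0.23·log₂(0.23) = 0.4877
Sum ≈ 2.2596 → 2.260 bits.

2.260 bits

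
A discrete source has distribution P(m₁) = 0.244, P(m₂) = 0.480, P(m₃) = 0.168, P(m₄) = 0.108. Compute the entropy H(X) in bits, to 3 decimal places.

1.784 bits

H = −Σ pᵢ log₂ pᵢ.
−0.244·log₂(0.244) = 0.4966
−0.480·log₂(0.480) = 0.5083
−0.168·log₂(0.168) = 0.4323
−0.108·log₂(0.108) = 0.3468
Sum ≈ 1.7839 → 1.784 bits.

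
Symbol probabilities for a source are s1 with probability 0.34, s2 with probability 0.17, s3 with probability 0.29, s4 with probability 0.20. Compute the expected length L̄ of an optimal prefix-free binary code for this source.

2 bits/symbol

Repeatedly combine the two least-probable nodes; the expected code length is the sum of the merged weights.
merge 17/100 + 1/5 → 37/100
merge 29/100 + 17/50 → 63/100
merge 37/100 + 63/100 → 1
L = 37/100 + 63/100 + 1 = 2 bits/symbol.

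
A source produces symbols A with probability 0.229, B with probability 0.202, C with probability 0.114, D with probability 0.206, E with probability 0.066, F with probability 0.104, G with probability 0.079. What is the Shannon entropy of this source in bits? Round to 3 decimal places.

2.668 bits

H = −Σ pᵢ log₂ pᵢ.
−0.229·log₂(0.229) = 0.4870
−0.202·log₂(0.202) = 0.4661
−0.114·log₂(0.114) = 0.3571
−0.206·log₂(0.206) = 0.4695
−0.066·log₂(0.066) = 0.2588
−0.104·log₂(0.104) = 0.3396
−0.079·log₂(0.079) = 0.2893
Sum ≈ 2.6675 → 2.668 bits.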